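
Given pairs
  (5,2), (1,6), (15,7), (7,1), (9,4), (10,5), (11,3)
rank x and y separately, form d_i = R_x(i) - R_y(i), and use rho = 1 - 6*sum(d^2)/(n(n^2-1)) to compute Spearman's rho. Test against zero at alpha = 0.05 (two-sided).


Step 1: Rank x and y separately (midranks; no ties here).
rank(x): 5->2, 1->1, 15->7, 7->3, 9->4, 10->5, 11->6
rank(y): 2->2, 6->6, 7->7, 1->1, 4->4, 5->5, 3->3
Step 2: d_i = R_x(i) - R_y(i); compute d_i^2.
  (2-2)^2=0, (1-6)^2=25, (7-7)^2=0, (3-1)^2=4, (4-4)^2=0, (5-5)^2=0, (6-3)^2=9
sum(d^2) = 38.
Step 3: rho = 1 - 6*38 / (7*(7^2 - 1)) = 1 - 228/336 = 0.321429.
Step 4: Under H0, t = rho * sqrt((n-2)/(1-rho^2)) = 0.7590 ~ t(5).
Step 5: Two-sided p-value from the t-distribution with 5 df = 0.482072.
Step 6: alpha = 0.05. fail to reject H0.

rho = 0.3214, p = 0.482072, fail to reject H0 at alpha = 0.05.


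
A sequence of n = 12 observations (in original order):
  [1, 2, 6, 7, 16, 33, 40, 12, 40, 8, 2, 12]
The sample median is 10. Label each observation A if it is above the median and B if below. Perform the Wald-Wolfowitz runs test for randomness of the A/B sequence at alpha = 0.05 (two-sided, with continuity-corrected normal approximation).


Step 1: Compute median = 10; label A = above, B = below.
Labels in order: BBBBAAAAABBA  (n_A = 6, n_B = 6)
Step 2: Count runs R = 4.
Step 3: Under H0 (random ordering), E[R] = 2*n_A*n_B/(n_A+n_B) + 1 = 2*6*6/12 + 1 = 7.0000.
        Var[R] = 2*n_A*n_B*(2*n_A*n_B - n_A - n_B) / ((n_A+n_B)^2 * (n_A+n_B-1)) = 4320/1584 = 2.7273.
        SD[R] = 1.6514.
Step 4: Continuity-corrected z = (R + 0.5 - E[R]) / SD[R] = (4 + 0.5 - 7.0000) / 1.6514 = -1.5138.
Step 5: Two-sided p-value via normal approximation = 2*(1 - Phi(|z|)) = 0.130070.
Step 6: alpha = 0.05. fail to reject H0.

R = 4, z = -1.5138, p = 0.130070, fail to reject H0.


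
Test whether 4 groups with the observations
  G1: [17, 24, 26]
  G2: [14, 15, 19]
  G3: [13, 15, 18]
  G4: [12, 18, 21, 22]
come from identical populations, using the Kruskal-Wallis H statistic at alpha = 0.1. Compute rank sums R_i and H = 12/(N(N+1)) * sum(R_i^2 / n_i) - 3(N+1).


Step 1: Combine all N = 13 observations and assign midranks.
sorted (value, group, rank): (12,G4,1), (13,G3,2), (14,G2,3), (15,G2,4.5), (15,G3,4.5), (17,G1,6), (18,G3,7.5), (18,G4,7.5), (19,G2,9), (21,G4,10), (22,G4,11), (24,G1,12), (26,G1,13)
Step 2: Sum ranks within each group.
R_1 = 31 (n_1 = 3)
R_2 = 16.5 (n_2 = 3)
R_3 = 14 (n_3 = 3)
R_4 = 29.5 (n_4 = 4)
Step 3: H = 12/(N(N+1)) * sum(R_i^2/n_i) - 3(N+1)
     = 12/(13*14) * (31^2/3 + 16.5^2/3 + 14^2/3 + 29.5^2/4) - 3*14
     = 0.065934 * 693.979 - 42
     = 3.756868.
Step 4: Ties present; correction factor C = 1 - 12/(13^3 - 13) = 0.994505. Corrected H = 3.756868 / 0.994505 = 3.777624.
Step 5: Under H0, H ~ chi^2(3); p-value = 0.286500.
Step 6: alpha = 0.1. fail to reject H0.

H = 3.7776, df = 3, p = 0.286500, fail to reject H0.


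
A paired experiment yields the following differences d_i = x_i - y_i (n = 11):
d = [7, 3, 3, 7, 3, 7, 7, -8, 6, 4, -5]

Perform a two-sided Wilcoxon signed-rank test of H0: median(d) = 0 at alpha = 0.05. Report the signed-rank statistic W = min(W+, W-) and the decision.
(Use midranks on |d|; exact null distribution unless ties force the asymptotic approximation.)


Step 1: Drop any zero differences (none here) and take |d_i|.
|d| = [7, 3, 3, 7, 3, 7, 7, 8, 6, 4, 5]
Step 2: Midrank |d_i| (ties get averaged ranks).
ranks: |7|->8.5, |3|->2, |3|->2, |7|->8.5, |3|->2, |7|->8.5, |7|->8.5, |8|->11, |6|->6, |4|->4, |5|->5
Step 3: Attach original signs; sum ranks with positive sign and with negative sign.
W+ = 8.5 + 2 + 2 + 8.5 + 2 + 8.5 + 8.5 + 6 + 4 = 50
W- = 11 + 5 = 16
(Check: W+ + W- = 66 should equal n(n+1)/2 = 66.)
Step 4: Test statistic W = min(W+, W-) = 16.
Step 5: Ties in |d|, so use the tie-corrected normal approximation.
        E[W] = n(n+1)/4 = 11*12/4 = 33.
        Tie groups: |d|=3 (t=3), |d|=7 (t=4); sum(t^3 - t) = 84.
        Var[W] = n(n+1)(2n+1)/24 - sum(t^3-t)/48 = 3036/24 - 84/48 = 124.75.
        z = (W - E[W]) / sqrt(Var[W]) = (16 - 33) / 11.1692 = -1.5220.
        Two-sided p = 2*Phi(z) = 0.127997.
Step 6: alpha = 0.05. fail to reject H0.

W+ = 50, W- = 16, W = min = 16, p = 0.127997, fail to reject H0.


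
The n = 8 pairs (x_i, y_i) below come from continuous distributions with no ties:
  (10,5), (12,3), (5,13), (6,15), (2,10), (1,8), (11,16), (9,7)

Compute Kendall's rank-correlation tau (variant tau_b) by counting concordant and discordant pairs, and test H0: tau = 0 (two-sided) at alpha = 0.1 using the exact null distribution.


Step 1: Enumerate the 28 unordered pairs (i,j) with i<j and classify each by sign(x_j-x_i) * sign(y_j-y_i).
  (1,2):dx=+2,dy=-2->D; (1,3):dx=-5,dy=+8->D; (1,4):dx=-4,dy=+10->D; (1,5):dx=-8,dy=+5->D
  (1,6):dx=-9,dy=+3->D; (1,7):dx=+1,dy=+11->C; (1,8):dx=-1,dy=+2->D; (2,3):dx=-7,dy=+10->D
  (2,4):dx=-6,dy=+12->D; (2,5):dx=-10,dy=+7->D; (2,6):dx=-11,dy=+5->D; (2,7):dx=-1,dy=+13->D
  (2,8):dx=-3,dy=+4->D; (3,4):dx=+1,dy=+2->C; (3,5):dx=-3,dy=-3->C; (3,6):dx=-4,dy=-5->C
  (3,7):dx=+6,dy=+3->C; (3,8):dx=+4,dy=-6->D; (4,5):dx=-4,dy=-5->C; (4,6):dx=-5,dy=-7->C
  (4,7):dx=+5,dy=+1->C; (4,8):dx=+3,dy=-8->D; (5,6):dx=-1,dy=-2->C; (5,7):dx=+9,dy=+6->C
  (5,8):dx=+7,dy=-3->D; (6,7):dx=+10,dy=+8->C; (6,8):dx=+8,dy=-1->D; (7,8):dx=-2,dy=-9->C
Step 2: C = 12, D = 16, total pairs = 28.
Step 3: tau = (C - D)/(n(n-1)/2) = (12 - 16)/28 = -0.142857.
Step 4: Exact two-sided p-value (enumerate n! = 40320 permutations of y under H0): p = 0.719544.
Step 5: alpha = 0.1. fail to reject H0.

tau_b = -0.1429 (C=12, D=16), p = 0.719544, fail to reject H0.


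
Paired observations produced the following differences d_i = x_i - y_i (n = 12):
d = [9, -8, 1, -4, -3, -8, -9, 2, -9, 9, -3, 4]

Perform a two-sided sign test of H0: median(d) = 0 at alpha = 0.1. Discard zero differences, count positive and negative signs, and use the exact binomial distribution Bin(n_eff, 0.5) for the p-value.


Step 1: Discard zero differences. Original n = 12; n_eff = number of nonzero differences = 12.
Nonzero differences (with sign): +9, -8, +1, -4, -3, -8, -9, +2, -9, +9, -3, +4
Step 2: Count signs: positive = 5, negative = 7.
Step 3: Under H0: P(positive) = 0.5, so the number of positives S ~ Bin(12, 0.5).
Step 4: Two-sided exact p-value = sum of Bin(12,0.5) probabilities at or below the observed probability = 0.774414.
Step 5: alpha = 0.1. fail to reject H0.

n_eff = 12, pos = 5, neg = 7, p = 0.774414, fail to reject H0.


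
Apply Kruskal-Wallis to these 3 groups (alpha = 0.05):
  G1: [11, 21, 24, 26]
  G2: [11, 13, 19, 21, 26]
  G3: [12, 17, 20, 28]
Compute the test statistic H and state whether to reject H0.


Step 1: Combine all N = 13 observations and assign midranks.
sorted (value, group, rank): (11,G1,1.5), (11,G2,1.5), (12,G3,3), (13,G2,4), (17,G3,5), (19,G2,6), (20,G3,7), (21,G1,8.5), (21,G2,8.5), (24,G1,10), (26,G1,11.5), (26,G2,11.5), (28,G3,13)
Step 2: Sum ranks within each group.
R_1 = 31.5 (n_1 = 4)
R_2 = 31.5 (n_2 = 5)
R_3 = 28 (n_3 = 4)
Step 3: H = 12/(N(N+1)) * sum(R_i^2/n_i) - 3(N+1)
     = 12/(13*14) * (31.5^2/4 + 31.5^2/5 + 28^2/4) - 3*14
     = 0.065934 * 642.513 - 42
     = 0.363462.
Step 4: Ties present; correction factor C = 1 - 18/(13^3 - 13) = 0.991758. Corrected H = 0.363462 / 0.991758 = 0.366482.
Step 5: Under H0, H ~ chi^2(2); p-value = 0.832567.
Step 6: alpha = 0.05. fail to reject H0.

H = 0.3665, df = 2, p = 0.832567, fail to reject H0.


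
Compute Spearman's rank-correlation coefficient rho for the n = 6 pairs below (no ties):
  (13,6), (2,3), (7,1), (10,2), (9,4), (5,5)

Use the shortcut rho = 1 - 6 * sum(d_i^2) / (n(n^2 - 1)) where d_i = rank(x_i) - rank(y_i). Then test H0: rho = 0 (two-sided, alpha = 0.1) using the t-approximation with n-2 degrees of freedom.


Step 1: Rank x and y separately (midranks; no ties here).
rank(x): 13->6, 2->1, 7->3, 10->5, 9->4, 5->2
rank(y): 6->6, 3->3, 1->1, 2->2, 4->4, 5->5
Step 2: d_i = R_x(i) - R_y(i); compute d_i^2.
  (6-6)^2=0, (1-3)^2=4, (3-1)^2=4, (5-2)^2=9, (4-4)^2=0, (2-5)^2=9
sum(d^2) = 26.
Step 3: rho = 1 - 6*26 / (6*(6^2 - 1)) = 1 - 156/210 = 0.257143.
Step 4: Under H0, t = rho * sqrt((n-2)/(1-rho^2)) = 0.5322 ~ t(4).
Step 5: Two-sided p-value from the t-distribution with 4 df = 0.622787.
Step 6: alpha = 0.1. fail to reject H0.

rho = 0.2571, p = 0.622787, fail to reject H0 at alpha = 0.1.


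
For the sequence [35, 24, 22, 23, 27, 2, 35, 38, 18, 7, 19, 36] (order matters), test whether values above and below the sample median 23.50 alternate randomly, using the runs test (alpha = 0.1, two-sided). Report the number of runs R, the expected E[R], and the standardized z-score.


Step 1: Compute median = 23.50; label A = above, B = below.
Labels in order: AABBABAABBBA  (n_A = 6, n_B = 6)
Step 2: Count runs R = 7.
Step 3: Under H0 (random ordering), E[R] = 2*n_A*n_B/(n_A+n_B) + 1 = 2*6*6/12 + 1 = 7.0000.
        Var[R] = 2*n_A*n_B*(2*n_A*n_B - n_A - n_B) / ((n_A+n_B)^2 * (n_A+n_B-1)) = 4320/1584 = 2.7273.
        SD[R] = 1.6514.
Step 4: R = E[R], so z = 0 with no continuity correction.
Step 5: Two-sided p-value via normal approximation = 2*(1 - Phi(|z|)) = 1.000000.
Step 6: alpha = 0.1. fail to reject H0.

R = 7, z = 0.0000, p = 1.000000, fail to reject H0.


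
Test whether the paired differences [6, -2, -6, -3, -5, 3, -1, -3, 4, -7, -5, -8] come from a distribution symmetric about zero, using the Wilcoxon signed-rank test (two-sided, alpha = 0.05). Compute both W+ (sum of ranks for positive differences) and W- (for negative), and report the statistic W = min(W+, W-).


Step 1: Drop any zero differences (none here) and take |d_i|.
|d| = [6, 2, 6, 3, 5, 3, 1, 3, 4, 7, 5, 8]
Step 2: Midrank |d_i| (ties get averaged ranks).
ranks: |6|->9.5, |2|->2, |6|->9.5, |3|->4, |5|->7.5, |3|->4, |1|->1, |3|->4, |4|->6, |7|->11, |5|->7.5, |8|->12
Step 3: Attach original signs; sum ranks with positive sign and with negative sign.
W+ = 9.5 + 4 + 6 = 19.5
W- = 2 + 9.5 + 4 + 7.5 + 1 + 4 + 11 + 7.5 + 12 = 58.5
(Check: W+ + W- = 78 should equal n(n+1)/2 = 78.)
Step 4: Test statistic W = min(W+, W-) = 19.5.
Step 5: Ties in |d|, so use the tie-corrected normal approximation.
        E[W] = n(n+1)/4 = 12*13/4 = 39.
        Tie groups: |d|=3 (t=3), |d|=5 (t=2), |d|=6 (t=2); sum(t^3 - t) = 36.
        Var[W] = n(n+1)(2n+1)/24 - sum(t^3-t)/48 = 3900/24 - 36/48 = 161.75.
        z = (W - E[W]) / sqrt(Var[W]) = (19.5 - 39) / 12.7181 = -1.5332.
        Two-sided p = 2*Phi(z) = 0.125215.
Step 6: alpha = 0.05. fail to reject H0.

W+ = 19.5, W- = 58.5, W = min = 19.5, p = 0.125215, fail to reject H0.


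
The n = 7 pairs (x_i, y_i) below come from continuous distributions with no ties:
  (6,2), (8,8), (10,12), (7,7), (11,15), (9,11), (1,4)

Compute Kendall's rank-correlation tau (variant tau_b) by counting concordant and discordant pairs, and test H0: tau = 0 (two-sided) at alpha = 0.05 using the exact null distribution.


Step 1: Enumerate the 21 unordered pairs (i,j) with i<j and classify each by sign(x_j-x_i) * sign(y_j-y_i).
  (1,2):dx=+2,dy=+6->C; (1,3):dx=+4,dy=+10->C; (1,4):dx=+1,dy=+5->C; (1,5):dx=+5,dy=+13->C
  (1,6):dx=+3,dy=+9->C; (1,7):dx=-5,dy=+2->D; (2,3):dx=+2,dy=+4->C; (2,4):dx=-1,dy=-1->C
  (2,5):dx=+3,dy=+7->C; (2,6):dx=+1,dy=+3->C; (2,7):dx=-7,dy=-4->C; (3,4):dx=-3,dy=-5->C
  (3,5):dx=+1,dy=+3->C; (3,6):dx=-1,dy=-1->C; (3,7):dx=-9,dy=-8->C; (4,5):dx=+4,dy=+8->C
  (4,6):dx=+2,dy=+4->C; (4,7):dx=-6,dy=-3->C; (5,6):dx=-2,dy=-4->C; (5,7):dx=-10,dy=-11->C
  (6,7):dx=-8,dy=-7->C
Step 2: C = 20, D = 1, total pairs = 21.
Step 3: tau = (C - D)/(n(n-1)/2) = (20 - 1)/21 = 0.904762.
Step 4: Exact two-sided p-value (enumerate n! = 5040 permutations of y under H0): p = 0.002778.
Step 5: alpha = 0.05. reject H0.

tau_b = 0.9048 (C=20, D=1), p = 0.002778, reject H0.


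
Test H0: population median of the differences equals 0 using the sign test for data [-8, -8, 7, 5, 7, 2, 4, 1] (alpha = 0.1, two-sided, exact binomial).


Step 1: Discard zero differences. Original n = 8; n_eff = number of nonzero differences = 8.
Nonzero differences (with sign): -8, -8, +7, +5, +7, +2, +4, +1
Step 2: Count signs: positive = 6, negative = 2.
Step 3: Under H0: P(positive) = 0.5, so the number of positives S ~ Bin(8, 0.5).
Step 4: Two-sided exact p-value = sum of Bin(8,0.5) probabilities at or below the observed probability = 0.289062.
Step 5: alpha = 0.1. fail to reject H0.

n_eff = 8, pos = 6, neg = 2, p = 0.289062, fail to reject H0.


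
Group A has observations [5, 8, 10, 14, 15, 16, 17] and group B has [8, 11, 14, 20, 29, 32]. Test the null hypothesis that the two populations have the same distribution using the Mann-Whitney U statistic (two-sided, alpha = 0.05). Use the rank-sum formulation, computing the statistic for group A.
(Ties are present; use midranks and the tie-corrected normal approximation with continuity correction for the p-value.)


Step 1: Combine and sort all 13 observations; assign midranks.
sorted (value, group): (5,X), (8,X), (8,Y), (10,X), (11,Y), (14,X), (14,Y), (15,X), (16,X), (17,X), (20,Y), (29,Y), (32,Y)
ranks: 5->1, 8->2.5, 8->2.5, 10->4, 11->5, 14->6.5, 14->6.5, 15->8, 16->9, 17->10, 20->11, 29->12, 32->13
Step 2: Rank sum for X: R1 = 1 + 2.5 + 4 + 6.5 + 8 + 9 + 10 = 41.
Step 3: U_X = R1 - n1(n1+1)/2 = 41 - 7*8/2 = 41 - 28 = 13.
       U_Y = n1*n2 - U_X = 42 - 13 = 29.
Step 4: Ties are present, so use the tie-corrected normal approximation (with continuity correction) for the p-value.
Step 5: p-value = 0.282651; compare to alpha = 0.05. fail to reject H0.

U_X = 13, p = 0.282651, fail to reject H0 at alpha = 0.05.


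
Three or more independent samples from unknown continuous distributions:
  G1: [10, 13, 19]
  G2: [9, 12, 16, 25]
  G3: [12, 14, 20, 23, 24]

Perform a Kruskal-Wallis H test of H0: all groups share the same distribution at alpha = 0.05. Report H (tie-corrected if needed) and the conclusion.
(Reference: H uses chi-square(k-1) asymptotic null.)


Step 1: Combine all N = 12 observations and assign midranks.
sorted (value, group, rank): (9,G2,1), (10,G1,2), (12,G2,3.5), (12,G3,3.5), (13,G1,5), (14,G3,6), (16,G2,7), (19,G1,8), (20,G3,9), (23,G3,10), (24,G3,11), (25,G2,12)
Step 2: Sum ranks within each group.
R_1 = 15 (n_1 = 3)
R_2 = 23.5 (n_2 = 4)
R_3 = 39.5 (n_3 = 5)
Step 3: H = 12/(N(N+1)) * sum(R_i^2/n_i) - 3(N+1)
     = 12/(12*13) * (15^2/3 + 23.5^2/4 + 39.5^2/5) - 3*13
     = 0.076923 * 525.112 - 39
     = 1.393269.
Step 4: Ties present; correction factor C = 1 - 6/(12^3 - 12) = 0.996503. Corrected H = 1.393269 / 0.996503 = 1.398158.
Step 5: Under H0, H ~ chi^2(2); p-value = 0.497043.
Step 6: alpha = 0.05. fail to reject H0.

H = 1.3982, df = 2, p = 0.497043, fail to reject H0.


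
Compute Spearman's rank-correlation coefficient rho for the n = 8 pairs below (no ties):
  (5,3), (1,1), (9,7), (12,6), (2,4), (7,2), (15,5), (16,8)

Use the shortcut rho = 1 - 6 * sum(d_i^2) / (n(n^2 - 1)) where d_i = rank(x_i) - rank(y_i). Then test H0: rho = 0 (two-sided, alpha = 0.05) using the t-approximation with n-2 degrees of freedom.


Step 1: Rank x and y separately (midranks; no ties here).
rank(x): 5->3, 1->1, 9->5, 12->6, 2->2, 7->4, 15->7, 16->8
rank(y): 3->3, 1->1, 7->7, 6->6, 4->4, 2->2, 5->5, 8->8
Step 2: d_i = R_x(i) - R_y(i); compute d_i^2.
  (3-3)^2=0, (1-1)^2=0, (5-7)^2=4, (6-6)^2=0, (2-4)^2=4, (4-2)^2=4, (7-5)^2=4, (8-8)^2=0
sum(d^2) = 16.
Step 3: rho = 1 - 6*16 / (8*(8^2 - 1)) = 1 - 96/504 = 0.809524.
Step 4: Under H0, t = rho * sqrt((n-2)/(1-rho^2)) = 3.3776 ~ t(6).
Step 5: Two-sided p-value from the t-distribution with 6 df = 0.014903.
Step 6: alpha = 0.05. reject H0.

rho = 0.8095, p = 0.014903, reject H0 at alpha = 0.05.


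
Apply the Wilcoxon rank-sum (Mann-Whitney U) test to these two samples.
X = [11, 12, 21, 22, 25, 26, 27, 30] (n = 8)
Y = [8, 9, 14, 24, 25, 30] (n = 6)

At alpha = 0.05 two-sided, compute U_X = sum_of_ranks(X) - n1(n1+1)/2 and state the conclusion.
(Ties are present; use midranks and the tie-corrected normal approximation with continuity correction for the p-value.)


Step 1: Combine and sort all 14 observations; assign midranks.
sorted (value, group): (8,Y), (9,Y), (11,X), (12,X), (14,Y), (21,X), (22,X), (24,Y), (25,X), (25,Y), (26,X), (27,X), (30,X), (30,Y)
ranks: 8->1, 9->2, 11->3, 12->4, 14->5, 21->6, 22->7, 24->8, 25->9.5, 25->9.5, 26->11, 27->12, 30->13.5, 30->13.5
Step 2: Rank sum for X: R1 = 3 + 4 + 6 + 7 + 9.5 + 11 + 12 + 13.5 = 66.
Step 3: U_X = R1 - n1(n1+1)/2 = 66 - 8*9/2 = 66 - 36 = 30.
       U_Y = n1*n2 - U_X = 48 - 30 = 18.
Step 4: Ties are present, so use the tie-corrected normal approximation (with continuity correction) for the p-value.
Step 5: p-value = 0.476705; compare to alpha = 0.05. fail to reject H0.

U_X = 30, p = 0.476705, fail to reject H0 at alpha = 0.05.


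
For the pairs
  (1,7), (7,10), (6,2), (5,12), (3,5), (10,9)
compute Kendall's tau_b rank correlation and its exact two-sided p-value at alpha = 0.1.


Step 1: Enumerate the 15 unordered pairs (i,j) with i<j and classify each by sign(x_j-x_i) * sign(y_j-y_i).
  (1,2):dx=+6,dy=+3->C; (1,3):dx=+5,dy=-5->D; (1,4):dx=+4,dy=+5->C; (1,5):dx=+2,dy=-2->D
  (1,6):dx=+9,dy=+2->C; (2,3):dx=-1,dy=-8->C; (2,4):dx=-2,dy=+2->D; (2,5):dx=-4,dy=-5->C
  (2,6):dx=+3,dy=-1->D; (3,4):dx=-1,dy=+10->D; (3,5):dx=-3,dy=+3->D; (3,6):dx=+4,dy=+7->C
  (4,5):dx=-2,dy=-7->C; (4,6):dx=+5,dy=-3->D; (5,6):dx=+7,dy=+4->C
Step 2: C = 8, D = 7, total pairs = 15.
Step 3: tau = (C - D)/(n(n-1)/2) = (8 - 7)/15 = 0.066667.
Step 4: Exact two-sided p-value (enumerate n! = 720 permutations of y under H0): p = 1.000000.
Step 5: alpha = 0.1. fail to reject H0.

tau_b = 0.0667 (C=8, D=7), p = 1.000000, fail to reject H0.


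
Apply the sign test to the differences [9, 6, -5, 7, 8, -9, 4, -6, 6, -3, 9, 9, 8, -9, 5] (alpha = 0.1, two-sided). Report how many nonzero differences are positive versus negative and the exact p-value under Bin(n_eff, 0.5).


Step 1: Discard zero differences. Original n = 15; n_eff = number of nonzero differences = 15.
Nonzero differences (with sign): +9, +6, -5, +7, +8, -9, +4, -6, +6, -3, +9, +9, +8, -9, +5
Step 2: Count signs: positive = 10, negative = 5.
Step 3: Under H0: P(positive) = 0.5, so the number of positives S ~ Bin(15, 0.5).
Step 4: Two-sided exact p-value = sum of Bin(15,0.5) probabilities at or below the observed probability = 0.301758.
Step 5: alpha = 0.1. fail to reject H0.

n_eff = 15, pos = 10, neg = 5, p = 0.301758, fail to reject H0.


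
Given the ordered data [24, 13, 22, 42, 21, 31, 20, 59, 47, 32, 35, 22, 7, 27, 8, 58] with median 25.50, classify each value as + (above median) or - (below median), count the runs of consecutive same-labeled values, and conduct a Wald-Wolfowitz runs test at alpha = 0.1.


Step 1: Compute median = 25.50; label A = above, B = below.
Labels in order: BBBABABAAAABBABA  (n_A = 8, n_B = 8)
Step 2: Count runs R = 10.
Step 3: Under H0 (random ordering), E[R] = 2*n_A*n_B/(n_A+n_B) + 1 = 2*8*8/16 + 1 = 9.0000.
        Var[R] = 2*n_A*n_B*(2*n_A*n_B - n_A - n_B) / ((n_A+n_B)^2 * (n_A+n_B-1)) = 14336/3840 = 3.7333.
        SD[R] = 1.9322.
Step 4: Continuity-corrected z = (R - 0.5 - E[R]) / SD[R] = (10 - 0.5 - 9.0000) / 1.9322 = 0.2588.
Step 5: Two-sided p-value via normal approximation = 2*(1 - Phi(|z|)) = 0.795809.
Step 6: alpha = 0.1. fail to reject H0.

R = 10, z = 0.2588, p = 0.795809, fail to reject H0.


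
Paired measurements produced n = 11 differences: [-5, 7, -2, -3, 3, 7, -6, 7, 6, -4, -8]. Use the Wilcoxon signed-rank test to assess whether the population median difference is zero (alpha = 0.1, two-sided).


Step 1: Drop any zero differences (none here) and take |d_i|.
|d| = [5, 7, 2, 3, 3, 7, 6, 7, 6, 4, 8]
Step 2: Midrank |d_i| (ties get averaged ranks).
ranks: |5|->5, |7|->9, |2|->1, |3|->2.5, |3|->2.5, |7|->9, |6|->6.5, |7|->9, |6|->6.5, |4|->4, |8|->11
Step 3: Attach original signs; sum ranks with positive sign and with negative sign.
W+ = 9 + 2.5 + 9 + 9 + 6.5 = 36
W- = 5 + 1 + 2.5 + 6.5 + 4 + 11 = 30
(Check: W+ + W- = 66 should equal n(n+1)/2 = 66.)
Step 4: Test statistic W = min(W+, W-) = 30.
Step 5: Ties in |d|, so use the tie-corrected normal approximation.
        E[W] = n(n+1)/4 = 11*12/4 = 33.
        Tie groups: |d|=3 (t=2), |d|=6 (t=2), |d|=7 (t=3); sum(t^3 - t) = 36.
        Var[W] = n(n+1)(2n+1)/24 - sum(t^3-t)/48 = 3036/24 - 36/48 = 125.75.
        z = (W - E[W]) / sqrt(Var[W]) = (30 - 33) / 11.2138 = -0.2675.
        Two-sided p = 2*Phi(z) = 0.789064.
Step 6: alpha = 0.1. fail to reject H0.

W+ = 36, W- = 30, W = min = 30, p = 0.789064, fail to reject H0.


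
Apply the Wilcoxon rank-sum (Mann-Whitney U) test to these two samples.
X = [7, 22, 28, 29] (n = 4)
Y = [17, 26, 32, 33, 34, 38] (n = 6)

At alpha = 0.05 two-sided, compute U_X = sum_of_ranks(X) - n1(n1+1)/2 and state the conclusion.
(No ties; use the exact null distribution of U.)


Step 1: Combine and sort all 10 observations; assign midranks.
sorted (value, group): (7,X), (17,Y), (22,X), (26,Y), (28,X), (29,X), (32,Y), (33,Y), (34,Y), (38,Y)
ranks: 7->1, 17->2, 22->3, 26->4, 28->5, 29->6, 32->7, 33->8, 34->9, 38->10
Step 2: Rank sum for X: R1 = 1 + 3 + 5 + 6 = 15.
Step 3: U_X = R1 - n1(n1+1)/2 = 15 - 4*5/2 = 15 - 10 = 5.
       U_Y = n1*n2 - U_X = 24 - 5 = 19.
Step 4: No ties, so the exact null distribution of U (based on enumerating the C(10,4) = 210 equally likely rank assignments) gives the two-sided p-value.
Step 5: p-value = 0.171429; compare to alpha = 0.05. fail to reject H0.

U_X = 5, p = 0.171429, fail to reject H0 at alpha = 0.05.


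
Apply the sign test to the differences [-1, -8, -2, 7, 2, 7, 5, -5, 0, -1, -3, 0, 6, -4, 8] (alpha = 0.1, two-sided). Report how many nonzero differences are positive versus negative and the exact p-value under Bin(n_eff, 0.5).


Step 1: Discard zero differences. Original n = 15; n_eff = number of nonzero differences = 13.
Nonzero differences (with sign): -1, -8, -2, +7, +2, +7, +5, -5, -1, -3, +6, -4, +8
Step 2: Count signs: positive = 6, negative = 7.
Step 3: Under H0: P(positive) = 0.5, so the number of positives S ~ Bin(13, 0.5).
Step 4: Two-sided exact p-value = sum of Bin(13,0.5) probabilities at or below the observed probability = 1.000000.
Step 5: alpha = 0.1. fail to reject H0.

n_eff = 13, pos = 6, neg = 7, p = 1.000000, fail to reject H0.


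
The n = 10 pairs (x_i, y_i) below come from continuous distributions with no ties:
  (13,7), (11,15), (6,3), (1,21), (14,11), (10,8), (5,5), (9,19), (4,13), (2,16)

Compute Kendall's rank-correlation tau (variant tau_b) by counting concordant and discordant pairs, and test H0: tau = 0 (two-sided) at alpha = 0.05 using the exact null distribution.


Step 1: Enumerate the 45 unordered pairs (i,j) with i<j and classify each by sign(x_j-x_i) * sign(y_j-y_i).
  (1,2):dx=-2,dy=+8->D; (1,3):dx=-7,dy=-4->C; (1,4):dx=-12,dy=+14->D; (1,5):dx=+1,dy=+4->C
  (1,6):dx=-3,dy=+1->D; (1,7):dx=-8,dy=-2->C; (1,8):dx=-4,dy=+12->D; (1,9):dx=-9,dy=+6->D
  (1,10):dx=-11,dy=+9->D; (2,3):dx=-5,dy=-12->C; (2,4):dx=-10,dy=+6->D; (2,5):dx=+3,dy=-4->D
  (2,6):dx=-1,dy=-7->C; (2,7):dx=-6,dy=-10->C; (2,8):dx=-2,dy=+4->D; (2,9):dx=-7,dy=-2->C
  (2,10):dx=-9,dy=+1->D; (3,4):dx=-5,dy=+18->D; (3,5):dx=+8,dy=+8->C; (3,6):dx=+4,dy=+5->C
  (3,7):dx=-1,dy=+2->D; (3,8):dx=+3,dy=+16->C; (3,9):dx=-2,dy=+10->D; (3,10):dx=-4,dy=+13->D
  (4,5):dx=+13,dy=-10->D; (4,6):dx=+9,dy=-13->D; (4,7):dx=+4,dy=-16->D; (4,8):dx=+8,dy=-2->D
  (4,9):dx=+3,dy=-8->D; (4,10):dx=+1,dy=-5->D; (5,6):dx=-4,dy=-3->C; (5,7):dx=-9,dy=-6->C
  (5,8):dx=-5,dy=+8->D; (5,9):dx=-10,dy=+2->D; (5,10):dx=-12,dy=+5->D; (6,7):dx=-5,dy=-3->C
  (6,8):dx=-1,dy=+11->D; (6,9):dx=-6,dy=+5->D; (6,10):dx=-8,dy=+8->D; (7,8):dx=+4,dy=+14->C
  (7,9):dx=-1,dy=+8->D; (7,10):dx=-3,dy=+11->D; (8,9):dx=-5,dy=-6->C; (8,10):dx=-7,dy=-3->C
  (9,10):dx=-2,dy=+3->D
Step 2: C = 16, D = 29, total pairs = 45.
Step 3: tau = (C - D)/(n(n-1)/2) = (16 - 29)/45 = -0.288889.
Step 4: Exact two-sided p-value (enumerate n! = 3628800 permutations of y under H0): p = 0.291248.
Step 5: alpha = 0.05. fail to reject H0.

tau_b = -0.2889 (C=16, D=29), p = 0.291248, fail to reject H0.


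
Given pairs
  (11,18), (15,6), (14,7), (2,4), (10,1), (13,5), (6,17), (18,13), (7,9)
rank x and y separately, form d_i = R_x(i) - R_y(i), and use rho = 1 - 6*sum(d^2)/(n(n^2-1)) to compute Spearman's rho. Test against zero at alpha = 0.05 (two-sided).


Step 1: Rank x and y separately (midranks; no ties here).
rank(x): 11->5, 15->8, 14->7, 2->1, 10->4, 13->6, 6->2, 18->9, 7->3
rank(y): 18->9, 6->4, 7->5, 4->2, 1->1, 5->3, 17->8, 13->7, 9->6
Step 2: d_i = R_x(i) - R_y(i); compute d_i^2.
  (5-9)^2=16, (8-4)^2=16, (7-5)^2=4, (1-2)^2=1, (4-1)^2=9, (6-3)^2=9, (2-8)^2=36, (9-7)^2=4, (3-6)^2=9
sum(d^2) = 104.
Step 3: rho = 1 - 6*104 / (9*(9^2 - 1)) = 1 - 624/720 = 0.133333.
Step 4: Under H0, t = rho * sqrt((n-2)/(1-rho^2)) = 0.3559 ~ t(7).
Step 5: Two-sided p-value from the t-distribution with 7 df = 0.732368.
Step 6: alpha = 0.05. fail to reject H0.

rho = 0.1333, p = 0.732368, fail to reject H0 at alpha = 0.05.


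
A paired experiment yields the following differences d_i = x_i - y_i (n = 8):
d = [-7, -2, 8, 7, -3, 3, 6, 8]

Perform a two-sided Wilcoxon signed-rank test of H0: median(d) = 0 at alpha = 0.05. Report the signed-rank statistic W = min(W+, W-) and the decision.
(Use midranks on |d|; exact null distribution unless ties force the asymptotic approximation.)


Step 1: Drop any zero differences (none here) and take |d_i|.
|d| = [7, 2, 8, 7, 3, 3, 6, 8]
Step 2: Midrank |d_i| (ties get averaged ranks).
ranks: |7|->5.5, |2|->1, |8|->7.5, |7|->5.5, |3|->2.5, |3|->2.5, |6|->4, |8|->7.5
Step 3: Attach original signs; sum ranks with positive sign and with negative sign.
W+ = 7.5 + 5.5 + 2.5 + 4 + 7.5 = 27
W- = 5.5 + 1 + 2.5 = 9
(Check: W+ + W- = 36 should equal n(n+1)/2 = 36.)
Step 4: Test statistic W = min(W+, W-) = 9.
Step 5: Ties in |d|, so use the tie-corrected normal approximation.
        E[W] = n(n+1)/4 = 8*9/4 = 18.
        Tie groups: |d|=3 (t=2), |d|=7 (t=2), |d|=8 (t=2); sum(t^3 - t) = 18.
        Var[W] = n(n+1)(2n+1)/24 - sum(t^3-t)/48 = 1224/24 - 18/48 = 50.625.
        z = (W - E[W]) / sqrt(Var[W]) = (9 - 18) / 7.1151 = -1.2649.
        Two-sided p = 2*Phi(z) = 0.205903.
Step 6: alpha = 0.05. fail to reject H0.

W+ = 27, W- = 9, W = min = 9, p = 0.205903, fail to reject H0.


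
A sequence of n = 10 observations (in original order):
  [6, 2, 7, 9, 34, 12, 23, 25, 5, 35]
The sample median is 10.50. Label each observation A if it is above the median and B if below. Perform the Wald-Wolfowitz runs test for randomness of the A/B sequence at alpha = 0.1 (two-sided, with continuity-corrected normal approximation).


Step 1: Compute median = 10.50; label A = above, B = below.
Labels in order: BBBBAAAABA  (n_A = 5, n_B = 5)
Step 2: Count runs R = 4.
Step 3: Under H0 (random ordering), E[R] = 2*n_A*n_B/(n_A+n_B) + 1 = 2*5*5/10 + 1 = 6.0000.
        Var[R] = 2*n_A*n_B*(2*n_A*n_B - n_A - n_B) / ((n_A+n_B)^2 * (n_A+n_B-1)) = 2000/900 = 2.2222.
        SD[R] = 1.4907.
Step 4: Continuity-corrected z = (R + 0.5 - E[R]) / SD[R] = (4 + 0.5 - 6.0000) / 1.4907 = -1.0062.
Step 5: Two-sided p-value via normal approximation = 2*(1 - Phi(|z|)) = 0.314305.
Step 6: alpha = 0.1. fail to reject H0.

R = 4, z = -1.0062, p = 0.314305, fail to reject H0.


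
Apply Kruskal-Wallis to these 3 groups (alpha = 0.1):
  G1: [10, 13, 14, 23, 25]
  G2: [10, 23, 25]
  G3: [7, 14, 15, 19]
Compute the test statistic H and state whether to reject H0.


Step 1: Combine all N = 12 observations and assign midranks.
sorted (value, group, rank): (7,G3,1), (10,G1,2.5), (10,G2,2.5), (13,G1,4), (14,G1,5.5), (14,G3,5.5), (15,G3,7), (19,G3,8), (23,G1,9.5), (23,G2,9.5), (25,G1,11.5), (25,G2,11.5)
Step 2: Sum ranks within each group.
R_1 = 33 (n_1 = 5)
R_2 = 23.5 (n_2 = 3)
R_3 = 21.5 (n_3 = 4)
Step 3: H = 12/(N(N+1)) * sum(R_i^2/n_i) - 3(N+1)
     = 12/(12*13) * (33^2/5 + 23.5^2/3 + 21.5^2/4) - 3*13
     = 0.076923 * 517.446 - 39
     = 0.803526.
Step 4: Ties present; correction factor C = 1 - 24/(12^3 - 12) = 0.986014. Corrected H = 0.803526 / 0.986014 = 0.814923.
Step 5: Under H0, H ~ chi^2(2); p-value = 0.665337.
Step 6: alpha = 0.1. fail to reject H0.

H = 0.8149, df = 2, p = 0.665337, fail to reject H0.


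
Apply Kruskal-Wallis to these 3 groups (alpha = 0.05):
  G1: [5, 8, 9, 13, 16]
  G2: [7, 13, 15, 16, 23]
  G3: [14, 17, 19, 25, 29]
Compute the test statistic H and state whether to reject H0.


Step 1: Combine all N = 15 observations and assign midranks.
sorted (value, group, rank): (5,G1,1), (7,G2,2), (8,G1,3), (9,G1,4), (13,G1,5.5), (13,G2,5.5), (14,G3,7), (15,G2,8), (16,G1,9.5), (16,G2,9.5), (17,G3,11), (19,G3,12), (23,G2,13), (25,G3,14), (29,G3,15)
Step 2: Sum ranks within each group.
R_1 = 23 (n_1 = 5)
R_2 = 38 (n_2 = 5)
R_3 = 59 (n_3 = 5)
Step 3: H = 12/(N(N+1)) * sum(R_i^2/n_i) - 3(N+1)
     = 12/(15*16) * (23^2/5 + 38^2/5 + 59^2/5) - 3*16
     = 0.050000 * 1090.8 - 48
     = 6.540000.
Step 4: Ties present; correction factor C = 1 - 12/(15^3 - 15) = 0.996429. Corrected H = 6.540000 / 0.996429 = 6.563441.
Step 5: Under H0, H ~ chi^2(2); p-value = 0.037564.
Step 6: alpha = 0.05. reject H0.

H = 6.5634, df = 2, p = 0.037564, reject H0.


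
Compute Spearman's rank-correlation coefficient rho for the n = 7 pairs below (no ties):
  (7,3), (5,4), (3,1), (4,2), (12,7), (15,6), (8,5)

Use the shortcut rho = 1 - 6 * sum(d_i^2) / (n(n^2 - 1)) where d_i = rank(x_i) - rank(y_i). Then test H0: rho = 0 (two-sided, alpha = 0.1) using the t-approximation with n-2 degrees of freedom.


Step 1: Rank x and y separately (midranks; no ties here).
rank(x): 7->4, 5->3, 3->1, 4->2, 12->6, 15->7, 8->5
rank(y): 3->3, 4->4, 1->1, 2->2, 7->7, 6->6, 5->5
Step 2: d_i = R_x(i) - R_y(i); compute d_i^2.
  (4-3)^2=1, (3-4)^2=1, (1-1)^2=0, (2-2)^2=0, (6-7)^2=1, (7-6)^2=1, (5-5)^2=0
sum(d^2) = 4.
Step 3: rho = 1 - 6*4 / (7*(7^2 - 1)) = 1 - 24/336 = 0.928571.
Step 4: Under H0, t = rho * sqrt((n-2)/(1-rho^2)) = 5.5943 ~ t(5).
Step 5: Two-sided p-value from the t-distribution with 5 df = 0.002519.
Step 6: alpha = 0.1. reject H0.

rho = 0.9286, p = 0.002519, reject H0 at alpha = 0.1.


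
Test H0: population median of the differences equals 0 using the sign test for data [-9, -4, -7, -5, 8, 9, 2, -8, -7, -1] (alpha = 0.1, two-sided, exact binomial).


Step 1: Discard zero differences. Original n = 10; n_eff = number of nonzero differences = 10.
Nonzero differences (with sign): -9, -4, -7, -5, +8, +9, +2, -8, -7, -1
Step 2: Count signs: positive = 3, negative = 7.
Step 3: Under H0: P(positive) = 0.5, so the number of positives S ~ Bin(10, 0.5).
Step 4: Two-sided exact p-value = sum of Bin(10,0.5) probabilities at or below the observed probability = 0.343750.
Step 5: alpha = 0.1. fail to reject H0.

n_eff = 10, pos = 3, neg = 7, p = 0.343750, fail to reject H0.


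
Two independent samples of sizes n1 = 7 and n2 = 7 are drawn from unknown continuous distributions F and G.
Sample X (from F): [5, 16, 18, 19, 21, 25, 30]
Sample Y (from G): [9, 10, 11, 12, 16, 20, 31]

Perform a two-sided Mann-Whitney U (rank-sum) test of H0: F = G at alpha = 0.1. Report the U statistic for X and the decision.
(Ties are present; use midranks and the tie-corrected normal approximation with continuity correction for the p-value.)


Step 1: Combine and sort all 14 observations; assign midranks.
sorted (value, group): (5,X), (9,Y), (10,Y), (11,Y), (12,Y), (16,X), (16,Y), (18,X), (19,X), (20,Y), (21,X), (25,X), (30,X), (31,Y)
ranks: 5->1, 9->2, 10->3, 11->4, 12->5, 16->6.5, 16->6.5, 18->8, 19->9, 20->10, 21->11, 25->12, 30->13, 31->14
Step 2: Rank sum for X: R1 = 1 + 6.5 + 8 + 9 + 11 + 12 + 13 = 60.5.
Step 3: U_X = R1 - n1(n1+1)/2 = 60.5 - 7*8/2 = 60.5 - 28 = 32.5.
       U_Y = n1*n2 - U_X = 49 - 32.5 = 16.5.
Step 4: Ties are present, so use the tie-corrected normal approximation (with continuity correction) for the p-value.
Step 5: p-value = 0.337373; compare to alpha = 0.1. fail to reject H0.

U_X = 32.5, p = 0.337373, fail to reject H0 at alpha = 0.1.


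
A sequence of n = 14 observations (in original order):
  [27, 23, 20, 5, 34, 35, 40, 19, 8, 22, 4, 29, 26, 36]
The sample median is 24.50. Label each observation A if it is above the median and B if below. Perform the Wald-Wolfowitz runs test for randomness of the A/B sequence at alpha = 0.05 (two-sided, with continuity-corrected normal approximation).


Step 1: Compute median = 24.50; label A = above, B = below.
Labels in order: ABBBAAABBBBAAA  (n_A = 7, n_B = 7)
Step 2: Count runs R = 5.
Step 3: Under H0 (random ordering), E[R] = 2*n_A*n_B/(n_A+n_B) + 1 = 2*7*7/14 + 1 = 8.0000.
        Var[R] = 2*n_A*n_B*(2*n_A*n_B - n_A - n_B) / ((n_A+n_B)^2 * (n_A+n_B-1)) = 8232/2548 = 3.2308.
        SD[R] = 1.7974.
Step 4: Continuity-corrected z = (R + 0.5 - E[R]) / SD[R] = (5 + 0.5 - 8.0000) / 1.7974 = -1.3909.
Step 5: Two-sided p-value via normal approximation = 2*(1 - Phi(|z|)) = 0.164264.
Step 6: alpha = 0.05. fail to reject H0.

R = 5, z = -1.3909, p = 0.164264, fail to reject H0.


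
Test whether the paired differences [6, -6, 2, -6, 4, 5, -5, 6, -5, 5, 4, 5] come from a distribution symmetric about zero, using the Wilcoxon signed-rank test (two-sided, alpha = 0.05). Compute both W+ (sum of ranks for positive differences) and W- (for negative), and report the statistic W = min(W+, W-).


Step 1: Drop any zero differences (none here) and take |d_i|.
|d| = [6, 6, 2, 6, 4, 5, 5, 6, 5, 5, 4, 5]
Step 2: Midrank |d_i| (ties get averaged ranks).
ranks: |6|->10.5, |6|->10.5, |2|->1, |6|->10.5, |4|->2.5, |5|->6, |5|->6, |6|->10.5, |5|->6, |5|->6, |4|->2.5, |5|->6
Step 3: Attach original signs; sum ranks with positive sign and with negative sign.
W+ = 10.5 + 1 + 2.5 + 6 + 10.5 + 6 + 2.5 + 6 = 45
W- = 10.5 + 10.5 + 6 + 6 = 33
(Check: W+ + W- = 78 should equal n(n+1)/2 = 78.)
Step 4: Test statistic W = min(W+, W-) = 33.
Step 5: Ties in |d|, so use the tie-corrected normal approximation.
        E[W] = n(n+1)/4 = 12*13/4 = 39.
        Tie groups: |d|=4 (t=2), |d|=5 (t=5), |d|=6 (t=4); sum(t^3 - t) = 186.
        Var[W] = n(n+1)(2n+1)/24 - sum(t^3-t)/48 = 3900/24 - 186/48 = 158.625.
        z = (W - E[W]) / sqrt(Var[W]) = (33 - 39) / 12.5946 = -0.4764.
        Two-sided p = 2*Phi(z) = 0.633794.
Step 6: alpha = 0.05. fail to reject H0.

W+ = 45, W- = 33, W = min = 33, p = 0.633794, fail to reject H0.


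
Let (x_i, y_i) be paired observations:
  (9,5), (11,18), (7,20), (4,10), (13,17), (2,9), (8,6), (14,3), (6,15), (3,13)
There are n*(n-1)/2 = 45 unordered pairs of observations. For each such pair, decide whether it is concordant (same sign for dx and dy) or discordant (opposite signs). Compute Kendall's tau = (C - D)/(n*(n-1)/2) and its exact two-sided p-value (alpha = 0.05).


Step 1: Enumerate the 45 unordered pairs (i,j) with i<j and classify each by sign(x_j-x_i) * sign(y_j-y_i).
  (1,2):dx=+2,dy=+13->C; (1,3):dx=-2,dy=+15->D; (1,4):dx=-5,dy=+5->D; (1,5):dx=+4,dy=+12->C
  (1,6):dx=-7,dy=+4->D; (1,7):dx=-1,dy=+1->D; (1,8):dx=+5,dy=-2->D; (1,9):dx=-3,dy=+10->D
  (1,10):dx=-6,dy=+8->D; (2,3):dx=-4,dy=+2->D; (2,4):dx=-7,dy=-8->C; (2,5):dx=+2,dy=-1->D
  (2,6):dx=-9,dy=-9->C; (2,7):dx=-3,dy=-12->C; (2,8):dx=+3,dy=-15->D; (2,9):dx=-5,dy=-3->C
  (2,10):dx=-8,dy=-5->C; (3,4):dx=-3,dy=-10->C; (3,5):dx=+6,dy=-3->D; (3,6):dx=-5,dy=-11->C
  (3,7):dx=+1,dy=-14->D; (3,8):dx=+7,dy=-17->D; (3,9):dx=-1,dy=-5->C; (3,10):dx=-4,dy=-7->C
  (4,5):dx=+9,dy=+7->C; (4,6):dx=-2,dy=-1->C; (4,7):dx=+4,dy=-4->D; (4,8):dx=+10,dy=-7->D
  (4,9):dx=+2,dy=+5->C; (4,10):dx=-1,dy=+3->D; (5,6):dx=-11,dy=-8->C; (5,7):dx=-5,dy=-11->C
  (5,8):dx=+1,dy=-14->D; (5,9):dx=-7,dy=-2->C; (5,10):dx=-10,dy=-4->C; (6,7):dx=+6,dy=-3->D
  (6,8):dx=+12,dy=-6->D; (6,9):dx=+4,dy=+6->C; (6,10):dx=+1,dy=+4->C; (7,8):dx=+6,dy=-3->D
  (7,9):dx=-2,dy=+9->D; (7,10):dx=-5,dy=+7->D; (8,9):dx=-8,dy=+12->D; (8,10):dx=-11,dy=+10->D
  (9,10):dx=-3,dy=-2->C
Step 2: C = 21, D = 24, total pairs = 45.
Step 3: tau = (C - D)/(n(n-1)/2) = (21 - 24)/45 = -0.066667.
Step 4: Exact two-sided p-value (enumerate n! = 3628800 permutations of y under H0): p = 0.861801.
Step 5: alpha = 0.05. fail to reject H0.

tau_b = -0.0667 (C=21, D=24), p = 0.861801, fail to reject H0.


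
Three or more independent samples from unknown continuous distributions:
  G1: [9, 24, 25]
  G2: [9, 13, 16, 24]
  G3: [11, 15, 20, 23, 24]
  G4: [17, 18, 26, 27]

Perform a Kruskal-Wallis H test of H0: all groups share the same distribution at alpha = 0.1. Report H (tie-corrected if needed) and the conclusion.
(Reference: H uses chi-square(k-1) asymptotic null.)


Step 1: Combine all N = 16 observations and assign midranks.
sorted (value, group, rank): (9,G1,1.5), (9,G2,1.5), (11,G3,3), (13,G2,4), (15,G3,5), (16,G2,6), (17,G4,7), (18,G4,8), (20,G3,9), (23,G3,10), (24,G1,12), (24,G2,12), (24,G3,12), (25,G1,14), (26,G4,15), (27,G4,16)
Step 2: Sum ranks within each group.
R_1 = 27.5 (n_1 = 3)
R_2 = 23.5 (n_2 = 4)
R_3 = 39 (n_3 = 5)
R_4 = 46 (n_4 = 4)
Step 3: H = 12/(N(N+1)) * sum(R_i^2/n_i) - 3(N+1)
     = 12/(16*17) * (27.5^2/3 + 23.5^2/4 + 39^2/5 + 46^2/4) - 3*17
     = 0.044118 * 1223.35 - 51
     = 2.971140.
Step 4: Ties present; correction factor C = 1 - 30/(16^3 - 16) = 0.992647. Corrected H = 2.971140 / 0.992647 = 2.993148.
Step 5: Under H0, H ~ chi^2(3); p-value = 0.392683.
Step 6: alpha = 0.1. fail to reject H0.

H = 2.9931, df = 3, p = 0.392683, fail to reject H0.


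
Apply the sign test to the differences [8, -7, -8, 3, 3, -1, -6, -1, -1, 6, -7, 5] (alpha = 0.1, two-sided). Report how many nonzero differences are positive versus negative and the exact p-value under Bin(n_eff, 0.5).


Step 1: Discard zero differences. Original n = 12; n_eff = number of nonzero differences = 12.
Nonzero differences (with sign): +8, -7, -8, +3, +3, -1, -6, -1, -1, +6, -7, +5
Step 2: Count signs: positive = 5, negative = 7.
Step 3: Under H0: P(positive) = 0.5, so the number of positives S ~ Bin(12, 0.5).
Step 4: Two-sided exact p-value = sum of Bin(12,0.5) probabilities at or below the observed probability = 0.774414.
Step 5: alpha = 0.1. fail to reject H0.

n_eff = 12, pos = 5, neg = 7, p = 0.774414, fail to reject H0.


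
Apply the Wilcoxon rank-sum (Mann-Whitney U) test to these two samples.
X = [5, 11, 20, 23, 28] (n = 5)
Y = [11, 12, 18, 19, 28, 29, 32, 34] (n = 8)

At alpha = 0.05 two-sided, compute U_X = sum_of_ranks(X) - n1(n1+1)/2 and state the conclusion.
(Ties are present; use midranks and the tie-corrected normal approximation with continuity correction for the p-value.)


Step 1: Combine and sort all 13 observations; assign midranks.
sorted (value, group): (5,X), (11,X), (11,Y), (12,Y), (18,Y), (19,Y), (20,X), (23,X), (28,X), (28,Y), (29,Y), (32,Y), (34,Y)
ranks: 5->1, 11->2.5, 11->2.5, 12->4, 18->5, 19->6, 20->7, 23->8, 28->9.5, 28->9.5, 29->11, 32->12, 34->13
Step 2: Rank sum for X: R1 = 1 + 2.5 + 7 + 8 + 9.5 = 28.
Step 3: U_X = R1 - n1(n1+1)/2 = 28 - 5*6/2 = 28 - 15 = 13.
       U_Y = n1*n2 - U_X = 40 - 13 = 27.
Step 4: Ties are present, so use the tie-corrected normal approximation (with continuity correction) for the p-value.
Step 5: p-value = 0.340019; compare to alpha = 0.05. fail to reject H0.

U_X = 13, p = 0.340019, fail to reject H0 at alpha = 0.05.


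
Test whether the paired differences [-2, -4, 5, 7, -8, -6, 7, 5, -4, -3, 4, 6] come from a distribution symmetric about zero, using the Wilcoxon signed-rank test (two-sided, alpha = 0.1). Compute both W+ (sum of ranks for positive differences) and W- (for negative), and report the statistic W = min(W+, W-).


Step 1: Drop any zero differences (none here) and take |d_i|.
|d| = [2, 4, 5, 7, 8, 6, 7, 5, 4, 3, 4, 6]
Step 2: Midrank |d_i| (ties get averaged ranks).
ranks: |2|->1, |4|->4, |5|->6.5, |7|->10.5, |8|->12, |6|->8.5, |7|->10.5, |5|->6.5, |4|->4, |3|->2, |4|->4, |6|->8.5
Step 3: Attach original signs; sum ranks with positive sign and with negative sign.
W+ = 6.5 + 10.5 + 10.5 + 6.5 + 4 + 8.5 = 46.5
W- = 1 + 4 + 12 + 8.5 + 4 + 2 = 31.5
(Check: W+ + W- = 78 should equal n(n+1)/2 = 78.)
Step 4: Test statistic W = min(W+, W-) = 31.5.
Step 5: Ties in |d|, so use the tie-corrected normal approximation.
        E[W] = n(n+1)/4 = 12*13/4 = 39.
        Tie groups: |d|=4 (t=3), |d|=5 (t=2), |d|=6 (t=2), |d|=7 (t=2); sum(t^3 - t) = 42.
        Var[W] = n(n+1)(2n+1)/24 - sum(t^3-t)/48 = 3900/24 - 42/48 = 161.625.
        z = (W - E[W]) / sqrt(Var[W]) = (31.5 - 39) / 12.7132 = -0.5899.
        Two-sided p = 2*Phi(z) = 0.555232.
Step 6: alpha = 0.1. fail to reject H0.

W+ = 46.5, W- = 31.5, W = min = 31.5, p = 0.555232, fail to reject H0.
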